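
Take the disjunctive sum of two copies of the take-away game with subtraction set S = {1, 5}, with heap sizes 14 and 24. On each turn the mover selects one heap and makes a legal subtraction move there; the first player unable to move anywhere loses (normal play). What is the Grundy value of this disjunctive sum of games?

0

All heaps use S = {1, 5}:
G(0) = 0
G(1) = mex{0} = 1
G(2) = mex{1} = 0
G(3) = mex{0} = 1
G(4) = mex{1} = 0
G(5) = mex{0,0} = 1
G(6) = mex{1,1} = 0
G(7) = mex{0,0} = 1
G(8) = mex{1,1} = 0
G(9) = mex{0,0} = 1
G(10) = mex{1,1} = 0
G(11) = mex{0,0} = 1
G(12) = mex{1,1} = 0
G(13) = mex{0,0} = 1
G(14) = mex{1,1} = 0
G(15) = mex{0,0} = 1
G(16) = mex{1,1} = 0
G(17) = mex{0,0} = 1
G(18) = mex{1,1} = 0
G(19) = mex{0,0} = 1
G(20) = mex{1,1} = 0
G(21) = mex{0,0} = 1
G(22) = mex{1,1} = 0
G(23) = mex{0,0} = 1
G(24) = mex{1,1} = 0
Heap A: G(14) = 0.
Heap B: G(24) = 0.
Combined Grundy value = 0 ⊕ 0 = 0.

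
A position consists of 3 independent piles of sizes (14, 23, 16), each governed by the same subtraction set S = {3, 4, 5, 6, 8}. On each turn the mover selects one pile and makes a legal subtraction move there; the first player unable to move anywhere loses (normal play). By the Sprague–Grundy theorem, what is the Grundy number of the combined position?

All piles use S = {3, 4, 5, 6, 8}:
n :  0  1  2  3  4  5  6  7  8  9 10 11 12 13 14 15 16 17 18 19 20 21 22 23
G :  0  0  0  1  1  1  2  2  2  3  3  0  0  0  1  1  1  2  2  2  3  3  0  0
Pile A: G(14) = 1.
Pile B: G(23) = 0.
Pile C: G(16) = 1.
Combined Grundy value = 1 ⊕ 0 ⊕ 1 = 0.

0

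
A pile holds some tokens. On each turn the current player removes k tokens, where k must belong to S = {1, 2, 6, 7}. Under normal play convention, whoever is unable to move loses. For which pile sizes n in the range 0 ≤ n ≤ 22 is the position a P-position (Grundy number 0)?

n :  0  1  2  3  4  5  6  7  8  9 10 11 12 13 14 15 16 17 18 19 20 21 22
G :  0  1  2  0  1  2  3  4  0  1  2  0  1  2  3  4  0  1  2  0  1  2  3
P-positions are exactly the n with G(n) = 0.

0, 3, 8, 11, 16, 19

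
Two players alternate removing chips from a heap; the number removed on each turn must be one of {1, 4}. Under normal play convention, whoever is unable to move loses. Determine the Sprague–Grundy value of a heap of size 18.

1

G(0) = 0
G(1) = mex{0} = 1
G(2) = mex{1} = 0
G(3) = mex{0} = 1
G(4) = mex{1,0} = 2
G(5) = mex{2,1} = 0
G(6) = mex{0,0} = 1
G(7) = mex{1,1} = 0
G(8) = mex{0,2} = 1
G(9) = mex{1,0} = 2
G(10) = mex{2,1} = 0
G(11) = mex{0,0} = 1
G(12) = mex{1,1} = 0
G(13) = mex{0,2} = 1
G(14) = mex{1,0} = 2
G(15) = mex{2,1} = 0
G(16) = mex{0,0} = 1
G(17) = mex{1,1} = 0
G(18) = mex{0,2} = 1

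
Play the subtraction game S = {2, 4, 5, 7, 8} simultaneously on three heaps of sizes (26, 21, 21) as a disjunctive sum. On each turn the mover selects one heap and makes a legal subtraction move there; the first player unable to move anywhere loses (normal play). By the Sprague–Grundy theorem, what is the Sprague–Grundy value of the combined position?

3

All heaps use S = {2, 4, 5, 7, 8}:
G(0) = 0
G(1) = mex{} = 0
G(2) = mex{0} = 1
G(3) = mex{0} = 1
G(4) = mex{1,0} = 2
G(5) = mex{1,0,0} = 2
G(6) = mex{2,1,0} = 3
G(7) = mex{2,1,1,0} = 3
G(8) = mex{3,2,1,0,0} = 4
G(9) = mex{3,2,2,1,0} = 4
G(10) = mex{4,3,2,1,1} = 0
G(11) = mex{4,3,3,2,1} = 0
G(12) = mex{0,4,3,2,2} = 1
G(13) = mex{0,4,4,3,2} = 1
G(14) = mex{1,0,4,3,3} = 2
G(15) = mex{1,0,0,4,3} = 2
G(16) = mex{2,1,0,4,4} = 3
G(17) = mex{2,1,1,0,4} = 3
G(18) = mex{3,2,1,0,0} = 4
G(19) = mex{3,2,2,1,0} = 4
G(20) = mex{4,3,2,1,1} = 0
G(21) = mex{4,3,3,2,1} = 0
G(22) = mex{0,4,3,2,2} = 1
G(23) = mex{0,4,4,3,2} = 1
G(24) = mex{1,0,4,3,3} = 2
G(25) = mex{1,0,0,4,3} = 2
G(26) = mex{2,1,0,4,4} = 3
Heap A: G(26) = 3.
Heap B: G(21) = 0.
Heap C: G(21) = 0.
Combined Grundy value = 3 ⊕ 0 ⊕ 0 = 3.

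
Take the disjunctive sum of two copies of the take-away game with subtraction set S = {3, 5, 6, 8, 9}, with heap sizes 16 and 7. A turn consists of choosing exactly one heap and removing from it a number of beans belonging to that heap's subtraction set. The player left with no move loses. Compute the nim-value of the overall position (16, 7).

3

All heaps use S = {3, 5, 6, 8, 9}:
n :  0  1  2  3  4  5  6  7  8  9 10 11 12 13 14 15 16
G :  0  0  0  1  1  1  2  2  2  3  3  3  0  0  0  1  1
Heap A: G(16) = 1.
Heap B: G(7) = 2.
Combined Grundy value = 1 ⊕ 2 = 3.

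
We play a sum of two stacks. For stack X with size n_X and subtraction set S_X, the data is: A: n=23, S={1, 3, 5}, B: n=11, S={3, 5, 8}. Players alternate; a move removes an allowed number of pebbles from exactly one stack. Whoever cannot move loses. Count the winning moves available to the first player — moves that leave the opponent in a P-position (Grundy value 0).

Stack A, S = {1, 3, 5}:
n :  0  1  2  3  4  5  6  7  8  9 10 11 12 13 14 15 16 17 18 19 20 21 22 23
G :  0  1  0  1  0  1  0  1  0  1  0  1  0  1  0  1  0  1  0  1  0  1  0  1
G_A(23) = 1.
Stack B, S = {3, 5, 8}:
n :  0  1  2  3  4  5  6  7  8  9 10 11
G :  0  0  0  1  1  1  2  2  2  3  3  0
G_B(11) = 0.
Combined Grundy value = 1 ⊕ 0 = 1.
A winning move leaves total XOR = 0, i.e. changes one component's Grundy value g to g ⊕ X where X is the current total.
Stack A: need g' = 1⊕1 = 0. Options: 23−1→G=0, 23−3→G=0, 23−5→G=0. Hits: 3.
Stack B: need g' = 0⊕1 = 1. Options: 11−3→G=2, 11−5→G=2, 11−8→G=1. Hits: 1.

4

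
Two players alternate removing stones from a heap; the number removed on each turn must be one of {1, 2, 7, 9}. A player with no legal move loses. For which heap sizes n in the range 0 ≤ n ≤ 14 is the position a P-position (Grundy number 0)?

0, 3, 6, 11, 14

n :  0  1  2  3  4  5  6  7  8  9 10 11 12 13 14
G :  0  1  2  0  1  2  0  1  2  3  4  0  1  2  0
P-positions are exactly the n with G(n) = 0.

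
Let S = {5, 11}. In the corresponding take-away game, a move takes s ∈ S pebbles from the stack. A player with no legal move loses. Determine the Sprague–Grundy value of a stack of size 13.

2

G(0) = 0
G(1) = mex{} = 0
G(2) = mex{} = 0
G(3) = mex{} = 0
G(4) = mex{} = 0
G(5) = mex{0} = 1
G(6) = mex{0} = 1
G(7) = mex{0} = 1
G(8) = mex{0} = 1
G(9) = mex{0} = 1
G(10) = mex{1} = 0
G(11) = mex{1,0} = 2
G(12) = mex{1,0} = 2
G(13) = mex{1,0} = 2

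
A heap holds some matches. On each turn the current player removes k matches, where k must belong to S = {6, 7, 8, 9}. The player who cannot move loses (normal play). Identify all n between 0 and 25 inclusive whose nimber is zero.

0, 1, 2, 3, 4, 5, 15, 16, 17, 18, 19, 20

n :  0  1  2  3  4  5  6  7  8  9 10 11 12 13 14 15 16 17 18 19 20 21 22 23 24 25
G :  0  0  0  0  0  0  1  1  1  1  1  1  2  2  2  0  0  0  0  0  0  1  1  1  1  1
P-positions are exactly the n with G(n) = 0.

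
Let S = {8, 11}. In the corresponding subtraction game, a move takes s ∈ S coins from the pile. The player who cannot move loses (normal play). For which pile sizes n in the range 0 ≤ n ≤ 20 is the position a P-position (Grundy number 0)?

n :  0  1  2  3  4  5  6  7  8  9 10 11 12 13 14 15 16 17 18 19 20
G :  0  0  0  0  0  0  0  0  1  1  1  1  1  1  1  1  2  2  2  0  0
P-positions are exactly the n with G(n) = 0.

0, 1, 2, 3, 4, 5, 6, 7, 19, 20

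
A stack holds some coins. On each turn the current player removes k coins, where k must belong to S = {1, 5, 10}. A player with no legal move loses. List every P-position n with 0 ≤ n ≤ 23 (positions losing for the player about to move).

n :  0  1  2  3  4  5  6  7  8  9 10 11 12 13 14 15 16 17 18 19 20 21 22 23
G :  0  1  0  1  0  1  0  1  0  1  2  3  2  3  2  0  1  0  1  0  1  0  1  0
P-positions are exactly the n with G(n) = 0.

0, 2, 4, 6, 8, 15, 17, 19, 21, 23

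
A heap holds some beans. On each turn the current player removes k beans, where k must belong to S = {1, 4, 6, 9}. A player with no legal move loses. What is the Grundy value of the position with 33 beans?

G(0) = 0
G(1) = mex{0} = 1
G(2) = mex{1} = 0
G(3) = mex{0} = 1
G(4) = mex{1,0} = 2
G(5) = mex{2,1} = 0
G(6) = mex{0,0,0} = 1
G(7) = mex{1,1,1} = 0
G(8) = mex{0,2,0} = 1
G(9) = mex{1,0,1,0} = 2
G(10) = mex{2,1,2,1} = 0
G(11) = mex{0,0,0,0} = 1
G(12) = mex{1,1,1,1} = 0
G(13) = mex{0,2,0,2} = 1
G(14) = mex{1,0,1,0} = 2
G(15) = mex{2,1,2,1} = 0
G(16) = mex{0,0,0,0} = 1
G(17) = mex{1,1,1,1} = 0
G(18) = mex{0,2,0,2} = 1
G(19) = mex{1,0,1,0} = 2
G(20) = mex{2,1,2,1} = 0
G(21) = mex{0,0,0,0} = 1
G(22) = mex{1,1,1,1} = 0
G(23) = mex{0,2,0,2} = 1
G(24) = mex{1,0,1,0} = 2
G(25) = mex{2,1,2,1} = 0
G(26) = mex{0,0,0,0} = 1
G(27) = mex{1,1,1,1} = 0
G(28) = mex{0,2,0,2} = 1
G(29) = mex{1,0,1,0} = 2
G(30) = mex{2,1,2,1} = 0
G(31) = mex{0,0,0,0} = 1
G(32) = mex{1,1,1,1} = 0
G(33) = mex{0,2,0,2} = 1

1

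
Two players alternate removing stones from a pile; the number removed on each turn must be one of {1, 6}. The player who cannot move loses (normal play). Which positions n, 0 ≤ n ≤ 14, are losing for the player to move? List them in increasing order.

G(0) = 0
G(1) = mex{0} = 1
G(2) = mex{1} = 0
G(3) = mex{0} = 1
G(4) = mex{1} = 0
G(5) = mex{0} = 1
G(6) = mex{1,0} = 2
G(7) = mex{2,1} = 0
G(8) = mex{0,0} = 1
G(9) = mex{1,1} = 0
G(10) = mex{0,0} = 1
G(11) = mex{1,1} = 0
G(12) = mex{0,2} = 1
G(13) = mex{1,0} = 2
G(14) = mex{2,1} = 0
P-positions are exactly the n with G(n) = 0.

0, 2, 4, 7, 9, 11, 14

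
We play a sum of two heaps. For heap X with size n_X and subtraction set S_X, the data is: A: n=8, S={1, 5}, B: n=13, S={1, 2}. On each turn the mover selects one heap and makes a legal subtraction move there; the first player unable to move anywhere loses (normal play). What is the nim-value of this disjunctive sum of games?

1

Heap A, S = {1, 5}:
n : 0 1 2 3 4 5 6 7 8
G : 0 1 0 1 0 1 0 1 0
G_A(8) = 0.
Heap B, S = {1, 2}:
G(0) = 0
G(1) = mex{0} = 1
G(2) = mex{1,0} = 2
G(3) = mex{2,1} = 0
G(4) = mex{0,2} = 1
G(5) = mex{1,0} = 2
G(6) = mex{2,1} = 0
G(7) = mex{0,2} = 1
G(8) = mex{1,0} = 2
G(9) = mex{2,1} = 0
G(10) = mex{0,2} = 1
G(11) = mex{1,0} = 2
G(12) = mex{2,1} = 0
G(13) = mex{0,2} = 1
G_B(13) = 1.
Combined Grundy value = 0 ⊕ 1 = 1.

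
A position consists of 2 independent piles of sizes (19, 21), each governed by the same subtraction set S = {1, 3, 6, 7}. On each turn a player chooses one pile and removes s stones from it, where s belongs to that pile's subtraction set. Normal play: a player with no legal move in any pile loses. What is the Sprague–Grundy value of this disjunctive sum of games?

0

All piles use S = {1, 3, 6, 7}:
n :  0  1  2  3  4  5  6  7  8  9 10 11 12 13 14 15 16 17 18 19 20 21
G :  0  1  0  1  0  1  2  3  2  3  2  3  0  1  0  1  0  1  2  3  2  3
Pile A: G(19) = 3.
Pile B: G(21) = 3.
Combined Grundy value = 3 ⊕ 3 = 0.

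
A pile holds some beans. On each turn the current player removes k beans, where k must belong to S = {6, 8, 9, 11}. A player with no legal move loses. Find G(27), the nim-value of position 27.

1

G(0) = 0
G(1) = mex{} = 0
G(2) = mex{} = 0
G(3) = mex{} = 0
G(4) = mex{} = 0
G(5) = mex{} = 0
G(6) = mex{0} = 1
G(7) = mex{0} = 1
G(8) = mex{0,0} = 1
G(9) = mex{0,0,0} = 1
G(10) = mex{0,0,0} = 1
G(11) = mex{0,0,0,0} = 1
G(12) = mex{1,0,0,0} = 2
G(13) = mex{1,0,0,0} = 2
G(14) = mex{1,1,0,0} = 2
G(15) = mex{1,1,1,0} = 2
G(16) = mex{1,1,1,0} = 2
G(17) = mex{1,1,1,1} = 0
G(18) = mex{2,1,1,1} = 0
G(19) = mex{2,1,1,1} = 0
G(20) = mex{2,2,1,1} = 0
G(21) = mex{2,2,2,1} = 0
G(22) = mex{2,2,2,1} = 0
G(23) = mex{0,2,2,2} = 1
G(24) = mex{0,2,2,2} = 1
G(25) = mex{0,0,2,2} = 1
G(26) = mex{0,0,0,2} = 1
G(27) = mex{0,0,0,2} = 1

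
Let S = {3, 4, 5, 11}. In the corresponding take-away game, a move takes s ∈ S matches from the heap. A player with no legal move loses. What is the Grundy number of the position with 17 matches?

0

n :  0  1  2  3  4  5  6  7  8  9 10 11 12 13 14 15 16 17
G :  0  0  0  1  1  1  2  2  0  0  0  1  1  1  2  2  0  0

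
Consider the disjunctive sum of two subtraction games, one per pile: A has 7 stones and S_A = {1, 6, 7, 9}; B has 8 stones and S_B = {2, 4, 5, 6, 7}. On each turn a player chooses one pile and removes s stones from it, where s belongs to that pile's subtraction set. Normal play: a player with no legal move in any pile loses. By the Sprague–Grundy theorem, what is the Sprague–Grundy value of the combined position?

Pile A, S = {1, 6, 7, 9}:
n : 0 1 2 3 4 5 6 7
G : 0 1 0 1 0 1 2 3
G_A(7) = 3.
Pile B, S = {2, 4, 5, 6, 7}:
n : 0 1 2 3 4 5 6 7 8
G : 0 0 1 1 2 2 3 3 4
G_B(8) = 4.
Combined Grundy value = 3 ⊕ 4 = 7.

7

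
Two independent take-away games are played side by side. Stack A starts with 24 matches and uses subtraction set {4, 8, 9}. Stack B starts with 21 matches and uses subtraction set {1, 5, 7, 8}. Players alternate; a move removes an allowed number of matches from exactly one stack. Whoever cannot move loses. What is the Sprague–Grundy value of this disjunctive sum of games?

2

Stack A, S = {4, 8, 9}:
n :  0  1  2  3  4  5  6  7  8  9 10 11 12 13 14 15 16 17 18 19 20 21 22 23 24
G :  0  0  0  0  1  1  1  1  2  2  2  2  3  0  0  0  0  1  1  1  1  2  2  2  2
G_A(24) = 2.
Stack B, S = {1, 5, 7, 8}:
n :  0  1  2  3  4  5  6  7  8  9 10 11 12 13 14 15 16 17 18 19 20 21
G :  0  1  0  1  0  1  0  1  2  3  2  3  2  3  2  0  1  0  1  0  1  0
G_B(21) = 0.
Combined Grundy value = 2 ⊕ 0 = 2.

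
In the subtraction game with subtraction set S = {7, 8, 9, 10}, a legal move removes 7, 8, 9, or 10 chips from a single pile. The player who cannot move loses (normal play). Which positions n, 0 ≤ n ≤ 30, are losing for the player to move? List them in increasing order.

n :  0  1  2  3  4  5  6  7  8  9 10 11 12 13 14 15 16 17 18 19 20 21 22 23 24 25 26 27 28 29 30
G :  0  0  0  0  0  0  0  1  1  1  1  1  1  1  2  2  2  0  0  0  0  0  0  0  1  1  1  1  1  1  1
P-positions are exactly the n with G(n) = 0.

0, 1, 2, 3, 4, 5, 6, 17, 18, 19, 20, 21, 22, 23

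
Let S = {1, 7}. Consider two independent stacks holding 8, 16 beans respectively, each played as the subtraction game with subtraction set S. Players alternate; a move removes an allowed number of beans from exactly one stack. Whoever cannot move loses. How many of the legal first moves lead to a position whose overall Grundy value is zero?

0

All stacks use S = {1, 7}:
G(0) = 0
G(1) = mex{0} = 1
G(2) = mex{1} = 0
G(3) = mex{0} = 1
G(4) = mex{1} = 0
G(5) = mex{0} = 1
G(6) = mex{1} = 0
G(7) = mex{0,0} = 1
G(8) = mex{1,1} = 0
G(9) = mex{0,0} = 1
G(10) = mex{1,1} = 0
G(11) = mex{0,0} = 1
G(12) = mex{1,1} = 0
G(13) = mex{0,0} = 1
G(14) = mex{1,1} = 0
G(15) = mex{0,0} = 1
G(16) = mex{1,1} = 0
Stack A: G(8) = 0.
Stack B: G(16) = 0.
Combined Grundy value = 0 ⊕ 0 = 0.
A winning move leaves total XOR = 0, i.e. changes one component's Grundy value g to g ⊕ X where X is the current total.
Stack A: target g' = 0⊕0 = 0, but every legal move changes the Grundy value (mex property), so 0 moves.
Stack B: target g' = 0⊕0 = 0, but every legal move changes the Grundy value (mex property), so 0 moves.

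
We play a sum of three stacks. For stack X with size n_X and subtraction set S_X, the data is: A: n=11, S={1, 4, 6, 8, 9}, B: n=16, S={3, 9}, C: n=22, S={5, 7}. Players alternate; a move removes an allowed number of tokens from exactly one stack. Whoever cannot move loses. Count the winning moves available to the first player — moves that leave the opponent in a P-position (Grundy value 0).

3

Stack A, S = {1, 4, 6, 8, 9}:
G(0) = 0
G(1) = mex{0} = 1
G(2) = mex{1} = 0
G(3) = mex{0} = 1
G(4) = mex{1,0} = 2
G(5) = mex{2,1} = 0
G(6) = mex{0,0,0} = 1
G(7) = mex{1,1,1} = 0
G(8) = mex{0,2,0,0} = 1
G(9) = mex{1,0,1,1,0} = 2
G(10) = mex{2,1,2,0,1} = 3
G(11) = mex{3,0,0,1,0} = 2
G_A(11) = 2.
Stack B, S = {3, 9}:
G(0) = 0
G(1) = mex{} = 0
G(2) = mex{} = 0
G(3) = mex{0} = 1
G(4) = mex{0} = 1
G(5) = mex{0} = 1
G(6) = mex{1} = 0
G(7) = mex{1} = 0
G(8) = mex{1} = 0
G(9) = mex{0,0} = 1
G(10) = mex{0,0} = 1
G(11) = mex{0,0} = 1
G(12) = mex{1,1} = 0
G(13) = mex{1,1} = 0
G(14) = mex{1,1} = 0
G(15) = mex{0,0} = 1
G(16) = mex{0,0} = 1
G_B(16) = 1.
Stack C, S = {5, 7}:
n :  0  1  2  3  4  5  6  7  8  9 10 11 12 13 14 15 16 17 18 19 20 21 22
G :  0  0  0  0  0  1  1  1  1  1  2  2  0  0  0  0  0  1  1  1  1  1  2
G_C(22) = 2.
Combined Grundy value = 2 ⊕ 1 ⊕ 2 = 1.
A winning move leaves total XOR = 0, i.e. changes one component's Grundy value g to g ⊕ X where X is the current total.
Stack A: need g' = 2⊕1 = 3. Options: 11−1→G=3, 11−4→G=0, 11−6→G=0, 11−8→G=1, 11−9→G=0. Hits: 1.
Stack B: need g' = 1⊕1 = 0. Options: 16−3→G=0, 16−9→G=0. Hits: 2.
Stack C: need g' = 2⊕1 = 3. Options: 22−5→G=1, 22−7→G=0. Hits: 0.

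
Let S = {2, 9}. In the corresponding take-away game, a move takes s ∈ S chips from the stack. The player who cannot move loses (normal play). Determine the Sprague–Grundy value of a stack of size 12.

0

n :  0  1  2  3  4  5  6  7  8  9 10 11 12
G :  0  0  1  1  0  0  1  1  0  2  1  0  0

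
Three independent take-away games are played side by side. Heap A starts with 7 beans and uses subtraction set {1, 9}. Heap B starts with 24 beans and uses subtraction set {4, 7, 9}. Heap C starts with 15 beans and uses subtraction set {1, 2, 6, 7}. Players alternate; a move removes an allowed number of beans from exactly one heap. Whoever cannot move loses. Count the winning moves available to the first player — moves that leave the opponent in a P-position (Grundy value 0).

1

Heap A, S = {1, 9}:
G(0) = 0
G(1) = mex{0} = 1
G(2) = mex{1} = 0
G(3) = mex{0} = 1
G(4) = mex{1} = 0
G(5) = mex{0} = 1
G(6) = mex{1} = 0
G(7) = mex{0} = 1
G_A(7) = 1.
Heap B, S = {4, 7, 9}:
n :  0  1  2  3  4  5  6  7  8  9 10 11 12 13 14 15 16 17 18 19 20 21 22 23 24
G :  0  0  0  0  1  1  1  1  2  2  2  2  3  0  0  0  0  1  1  1  1  2  2  2  2
G_B(24) = 2.
Heap C, S = {1, 2, 6, 7}:
G(0) = 0
G(1) = mex{0} = 1
G(2) = mex{1,0} = 2
G(3) = mex{2,1} = 0
G(4) = mex{0,2} = 1
G(5) = mex{1,0} = 2
G(6) = mex{2,1,0} = 3
G(7) = mex{3,2,1,0} = 4
G(8) = mex{4,3,2,1} = 0
G(9) = mex{0,4,0,2} = 1
G(10) = mex{1,0,1,0} = 2
G(11) = mex{2,1,2,1} = 0
G(12) = mex{0,2,3,2} = 1
G(13) = mex{1,0,4,3} = 2
G(14) = mex{2,1,0,4} = 3
G(15) = mex{3,2,1,0} = 4
G_C(15) = 4.
Combined Grundy value = 1 ⊕ 2 ⊕ 4 = 7.
A winning move leaves total XOR = 0, i.e. changes one component's Grundy value g to g ⊕ X where X is the current total.
Heap A: need g' = 1⊕7 = 6. Options: 7−1→G=0. Hits: 0.
Heap B: need g' = 2⊕7 = 5. Options: 24−4→G=1, 24−7→G=1, 24−9→G=0. Hits: 0.
Heap C: need g' = 4⊕7 = 3. Options: 15−1→G=3, 15−2→G=2, 15−6→G=1, 15−7→G=0. Hits: 1.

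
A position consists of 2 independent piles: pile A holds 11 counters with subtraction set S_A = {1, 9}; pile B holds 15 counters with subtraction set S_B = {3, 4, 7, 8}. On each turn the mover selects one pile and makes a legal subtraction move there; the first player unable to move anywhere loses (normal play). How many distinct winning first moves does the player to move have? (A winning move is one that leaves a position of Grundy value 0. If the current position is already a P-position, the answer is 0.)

0

Pile A, S = {1, 9}:
G(0) = 0
G(1) = mex{0} = 1
G(2) = mex{1} = 0
G(3) = mex{0} = 1
G(4) = mex{1} = 0
G(5) = mex{0} = 1
G(6) = mex{1} = 0
G(7) = mex{0} = 1
G(8) = mex{1} = 0
G(9) = mex{0,0} = 1
G(10) = mex{1,1} = 0
G(11) = mex{0,0} = 1
G_A(11) = 1.
Pile B, S = {3, 4, 7, 8}:
G(0) = 0
G(1) = mex{} = 0
G(2) = mex{} = 0
G(3) = mex{0} = 1
G(4) = mex{0,0} = 1
G(5) = mex{0,0} = 1
G(6) = mex{1,0} = 2
G(7) = mex{1,1,0} = 2
G(8) = mex{1,1,0,0} = 2
G(9) = mex{2,1,0,0} = 3
G(10) = mex{2,2,1,0} = 3
G(11) = mex{2,2,1,1} = 0
G(12) = mex{3,2,1,1} = 0
G(13) = mex{3,3,2,1} = 0
G(14) = mex{0,3,2,2} = 1
G(15) = mex{0,0,2,2} = 1
G_B(15) = 1.
Combined Grundy value = 1 ⊕ 1 = 0.
A winning move leaves total XOR = 0, i.e. changes one component's Grundy value g to g ⊕ X where X is the current total.
Pile A: target g' = 1⊕0 = 1, but every legal move changes the Grundy value (mex property), so 0 moves.
Pile B: target g' = 1⊕0 = 1, but every legal move changes the Grundy value (mex property), so 0 moves.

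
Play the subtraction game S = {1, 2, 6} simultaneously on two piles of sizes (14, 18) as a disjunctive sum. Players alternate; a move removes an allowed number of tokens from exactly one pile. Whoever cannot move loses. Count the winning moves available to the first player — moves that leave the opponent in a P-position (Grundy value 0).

All piles use S = {1, 2, 6}:
n :  0  1  2  3  4  5  6  7  8  9 10 11 12 13 14 15 16 17 18
G :  0  1  2  0  1  2  3  0  1  2  0  1  2  3  0  1  2  0  1
Pile A: G(14) = 0.
Pile B: G(18) = 1.
Combined Grundy value = 0 ⊕ 1 = 1.
A winning move leaves total XOR = 0, i.e. changes one component's Grundy value g to g ⊕ X where X is the current total.
Pile A: need g' = 0⊕1 = 1. Options: 14−1→G=3, 14−2→G=2, 14−6→G=1. Hits: 1.
Pile B: need g' = 1⊕1 = 0. Options: 18−1→G=0, 18−2→G=2, 18−6→G=2. Hits: 1.

2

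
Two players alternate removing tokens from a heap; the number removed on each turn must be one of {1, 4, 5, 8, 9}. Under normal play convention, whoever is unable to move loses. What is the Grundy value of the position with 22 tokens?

n :  0  1  2  3  4  5  6  7  8  9 10 11 12 13 14 15 16 17 18 19 20 21 22
G :  0  1  0  1  2  3  2  3  4  5  4  5  0  1  0  1  2  3  2  3  4  5  4

4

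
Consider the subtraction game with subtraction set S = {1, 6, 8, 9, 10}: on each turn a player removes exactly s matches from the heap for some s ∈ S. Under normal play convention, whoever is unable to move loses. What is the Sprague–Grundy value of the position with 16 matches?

5

G(0) = 0
G(1) = mex{0} = 1
G(2) = mex{1} = 0
G(3) = mex{0} = 1
G(4) = mex{1} = 0
G(5) = mex{0} = 1
G(6) = mex{1,0} = 2
G(7) = mex{2,1} = 0
G(8) = mex{0,0,0} = 1
G(9) = mex{1,1,1,0} = 2
G(10) = mex{2,0,0,1,0} = 3
G(11) = mex{3,1,1,0,1} = 2
G(12) = mex{2,2,0,1,0} = 3
G(13) = mex{3,0,1,0,1} = 2
G(14) = mex{2,1,2,1,0} = 3
G(15) = mex{3,2,0,2,1} = 4
G(16) = mex{4,3,1,0,2} = 5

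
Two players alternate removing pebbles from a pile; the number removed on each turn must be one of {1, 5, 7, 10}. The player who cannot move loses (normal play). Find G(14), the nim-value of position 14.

G(0) = 0
G(1) = mex{0} = 1
G(2) = mex{1} = 0
G(3) = mex{0} = 1
G(4) = mex{1} = 0
G(5) = mex{0,0} = 1
G(6) = mex{1,1} = 0
G(7) = mex{0,0,0} = 1
G(8) = mex{1,1,1} = 0
G(9) = mex{0,0,0} = 1
G(10) = mex{1,1,1,0} = 2
G(11) = mex{2,0,0,1} = 3
G(12) = mex{3,1,1,0} = 2
G(13) = mex{2,0,0,1} = 3
G(14) = mex{3,1,1,0} = 2

2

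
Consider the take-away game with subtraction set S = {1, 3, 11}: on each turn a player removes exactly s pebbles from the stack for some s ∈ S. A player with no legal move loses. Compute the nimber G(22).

0

n :  0  1  2  3  4  5  6  7  8  9 10 11 12 13 14 15 16 17 18 19 20 21 22
G :  0  1  0  1  0  1  0  1  0  1  0  1  0  1  0  1  0  1  0  1  0  1  0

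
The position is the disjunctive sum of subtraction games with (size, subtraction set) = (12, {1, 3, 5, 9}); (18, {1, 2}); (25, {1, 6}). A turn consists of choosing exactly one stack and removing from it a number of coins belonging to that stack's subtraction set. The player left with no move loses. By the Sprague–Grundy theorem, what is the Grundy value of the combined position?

0

Stack A, S = {1, 3, 5, 9}:
n :  0  1  2  3  4  5  6  7  8  9 10 11 12
G :  0  1  0  1  0  1  0  1  0  1  0  1  0
G_A(12) = 0.
Stack B, S = {1, 2}:
n :  0  1  2  3  4  5  6  7  8  9 10 11 12 13 14 15 16 17 18
G :  0  1  2  0  1  2  0  1  2  0  1  2  0  1  2  0  1  2  0
G_B(18) = 0.
Stack C, S = {1, 6}:
n :  0  1  2  3  4  5  6  7  8  9 10 11 12 13 14 15 16 17 18 19 20 21 22 23 24 25
G :  0  1  0  1  0  1  2  0  1  0  1  0  1  2  0  1  0  1  0  1  2  0  1  0  1  0
G_C(25) = 0.
Combined Grundy value = 0 ⊕ 0 ⊕ 0 = 0.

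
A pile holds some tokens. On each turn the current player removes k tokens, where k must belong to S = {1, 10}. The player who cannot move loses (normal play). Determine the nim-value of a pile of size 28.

G(0) = 0
G(1) = mex{0} = 1
G(2) = mex{1} = 0
G(3) = mex{0} = 1
G(4) = mex{1} = 0
G(5) = mex{0} = 1
G(6) = mex{1} = 0
G(7) = mex{0} = 1
G(8) = mex{1} = 0
G(9) = mex{0} = 1
G(10) = mex{1,0} = 2
G(11) = mex{2,1} = 0
G(12) = mex{0,0} = 1
G(13) = mex{1,1} = 0
G(14) = mex{0,0} = 1
G(15) = mex{1,1} = 0
G(16) = mex{0,0} = 1
G(17) = mex{1,1} = 0
G(18) = mex{0,0} = 1
G(19) = mex{1,1} = 0
G(20) = mex{0,2} = 1
G(21) = mex{1,0} = 2
G(22) = mex{2,1} = 0
G(23) = mex{0,0} = 1
G(24) = mex{1,1} = 0
G(25) = mex{0,0} = 1
G(26) = mex{1,1} = 0
G(27) = mex{0,0} = 1
G(28) = mex{1,1} = 0

0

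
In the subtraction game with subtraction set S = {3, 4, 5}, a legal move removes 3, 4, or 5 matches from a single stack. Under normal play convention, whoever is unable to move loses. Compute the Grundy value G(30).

G(0) = 0
G(1) = mex{} = 0
G(2) = mex{} = 0
G(3) = mex{0} = 1
G(4) = mex{0,0} = 1
G(5) = mex{0,0,0} = 1
G(6) = mex{1,0,0} = 2
G(7) = mex{1,1,0} = 2
G(8) = mex{1,1,1} = 0
G(9) = mex{2,1,1} = 0
G(10) = mex{2,2,1} = 0
G(11) = mex{0,2,2} = 1
G(12) = mex{0,0,2} = 1
G(13) = mex{0,0,0} = 1
G(14) = mex{1,0,0} = 2
G(15) = mex{1,1,0} = 2
G(16) = mex{1,1,1} = 0
G(17) = mex{2,1,1} = 0
G(18) = mex{2,2,1} = 0
G(19) = mex{0,2,2} = 1
G(20) = mex{0,0,2} = 1
G(21) = mex{0,0,0} = 1
G(22) = mex{1,0,0} = 2
G(23) = mex{1,1,0} = 2
G(24) = mex{1,1,1} = 0
G(25) = mex{2,1,1} = 0
G(26) = mex{2,2,1} = 0
G(27) = mex{0,2,2} = 1
G(28) = mex{0,0,2} = 1
G(29) = mex{0,0,0} = 1
G(30) = mex{1,0,0} = 2

2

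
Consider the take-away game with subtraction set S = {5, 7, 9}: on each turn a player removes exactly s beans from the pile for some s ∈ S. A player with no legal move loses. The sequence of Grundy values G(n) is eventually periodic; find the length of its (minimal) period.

G(0) = 0
G(1) = mex{} = 0
G(2) = mex{} = 0
G(3) = mex{} = 0
G(4) = mex{} = 0
G(5) = mex{0} = 1
G(6) = mex{0} = 1
G(7) = mex{0,0} = 1
G(8) = mex{0,0} = 1
G(9) = mex{0,0,0} = 1
G(10) = mex{1,0,0} = 2
G(11) = mex{1,0,0} = 2
G(12) = mex{1,1,0} = 2
G(13) = mex{1,1,0} = 2
G(14) = mex{1,1,1} = 0
G(15) = mex{2,1,1} = 0
G(16) = mex{2,1,1} = 0
G(17) = mex{2,2,1} = 0
G(18) = mex{2,2,1} = 0
G(19) = mex{0,2,2} = 1
G(20) = mex{0,2,2} = 1
G(21) = mex{0,0,2} = 1
G(22) = mex{0,0,2} = 1
G(23) = mex{0,0,0} = 1
G(24) = mex{1,0,0} = 2
G(25) = mex{1,0,0} = 2
G(26) = mex{1,1,0} = 2
G(27) = mex{1,1,0} = 2
G(28) = mex{1,1,1} = 0
G(29) = mex{2,1,1} = 0
G(n+14) = G(n) holds for n = 0,…,8 (a full window of length max(S) = 9), so the sequence is purely periodic with period 14.

14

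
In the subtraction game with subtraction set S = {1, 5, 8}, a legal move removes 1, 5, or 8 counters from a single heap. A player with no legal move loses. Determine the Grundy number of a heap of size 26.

0

G(0) = 0
G(1) = mex{0} = 1
G(2) = mex{1} = 0
G(3) = mex{0} = 1
G(4) = mex{1} = 0
G(5) = mex{0,0} = 1
G(6) = mex{1,1} = 0
G(7) = mex{0,0} = 1
G(8) = mex{1,1,0} = 2
G(9) = mex{2,0,1} = 3
G(10) = mex{3,1,0} = 2
G(11) = mex{2,0,1} = 3
G(12) = mex{3,1,0} = 2
G(13) = mex{2,2,1} = 0
G(14) = mex{0,3,0} = 1
G(15) = mex{1,2,1} = 0
G(16) = mex{0,3,2} = 1
G(17) = mex{1,2,3} = 0
G(18) = mex{0,0,2} = 1
G(19) = mex{1,1,3} = 0
G(20) = mex{0,0,2} = 1
G(21) = mex{1,1,0} = 2
G(22) = mex{2,0,1} = 3
G(23) = mex{3,1,0} = 2
G(24) = mex{2,0,1} = 3
G(25) = mex{3,1,0} = 2
G(26) = mex{2,2,1} = 0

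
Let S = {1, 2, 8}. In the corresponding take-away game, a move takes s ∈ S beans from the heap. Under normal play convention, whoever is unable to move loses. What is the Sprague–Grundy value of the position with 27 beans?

0

G(0) = 0
G(1) = mex{0} = 1
G(2) = mex{1,0} = 2
G(3) = mex{2,1} = 0
G(4) = mex{0,2} = 1
G(5) = mex{1,0} = 2
G(6) = mex{2,1} = 0
G(7) = mex{0,2} = 1
G(8) = mex{1,0,0} = 2
G(9) = mex{2,1,1} = 0
G(10) = mex{0,2,2} = 1
G(11) = mex{1,0,0} = 2
G(12) = mex{2,1,1} = 0
G(13) = mex{0,2,2} = 1
G(14) = mex{1,0,0} = 2
G(15) = mex{2,1,1} = 0
G(16) = mex{0,2,2} = 1
G(17) = mex{1,0,0} = 2
G(18) = mex{2,1,1} = 0
G(19) = mex{0,2,2} = 1
G(20) = mex{1,0,0} = 2
G(21) = mex{2,1,1} = 0
G(22) = mex{0,2,2} = 1
G(23) = mex{1,0,0} = 2
G(24) = mex{2,1,1} = 0
G(25) = mex{0,2,2} = 1
G(26) = mex{1,0,0} = 2
G(27) = mex{2,1,1} = 0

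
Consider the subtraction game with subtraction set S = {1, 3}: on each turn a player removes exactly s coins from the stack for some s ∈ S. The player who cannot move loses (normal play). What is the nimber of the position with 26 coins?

G(0) = 0
G(1) = mex{0} = 1
G(2) = mex{1} = 0
G(3) = mex{0,0} = 1
G(4) = mex{1,1} = 0
G(5) = mex{0,0} = 1
G(6) = mex{1,1} = 0
G(7) = mex{0,0} = 1
G(8) = mex{1,1} = 0
G(9) = mex{0,0} = 1
G(10) = mex{1,1} = 0
G(11) = mex{0,0} = 1
G(12) = mex{1,1} = 0
G(13) = mex{0,0} = 1
G(14) = mex{1,1} = 0
G(15) = mex{0,0} = 1
G(16) = mex{1,1} = 0
G(17) = mex{0,0} = 1
G(18) = mex{1,1} = 0
G(19) = mex{0,0} = 1
G(20) = mex{1,1} = 0
G(21) = mex{0,0} = 1
G(22) = mex{1,1} = 0
G(23) = mex{0,0} = 1
G(24) = mex{1,1} = 0
G(25) = mex{0,0} = 1
G(26) = mex{1,1} = 0

0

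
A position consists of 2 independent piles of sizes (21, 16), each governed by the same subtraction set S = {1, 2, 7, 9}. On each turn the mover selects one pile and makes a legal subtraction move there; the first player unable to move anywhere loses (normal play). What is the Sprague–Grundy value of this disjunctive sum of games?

6

All piles use S = {1, 2, 7, 9}:
G(0) = 0
G(1) = mex{0} = 1
G(2) = mex{1,0} = 2
G(3) = mex{2,1} = 0
G(4) = mex{0,2} = 1
G(5) = mex{1,0} = 2
G(6) = mex{2,1} = 0
G(7) = mex{0,2,0} = 1
G(8) = mex{1,0,1} = 2
G(9) = mex{2,1,2,0} = 3
G(10) = mex{3,2,0,1} = 4
G(11) = mex{4,3,1,2} = 0
G(12) = mex{0,4,2,0} = 1
G(13) = mex{1,0,0,1} = 2
G(14) = mex{2,1,1,2} = 0
G(15) = mex{0,2,2,0} = 1
G(16) = mex{1,0,3,1} = 2
G(17) = mex{2,1,4,2} = 0
G(18) = mex{0,2,0,3} = 1
G(19) = mex{1,0,1,4} = 2
G(20) = mex{2,1,2,0} = 3
G(21) = mex{3,2,0,1} = 4
Pile A: G(21) = 4.
Pile B: G(16) = 2.
Combined Grundy value = 4 ⊕ 2 = 6.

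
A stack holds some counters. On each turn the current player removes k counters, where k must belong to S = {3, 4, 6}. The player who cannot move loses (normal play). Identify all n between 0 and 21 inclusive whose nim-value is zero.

G(0) = 0
G(1) = mex{} = 0
G(2) = mex{} = 0
G(3) = mex{0} = 1
G(4) = mex{0,0} = 1
G(5) = mex{0,0} = 1
G(6) = mex{1,0,0} = 2
G(7) = mex{1,1,0} = 2
G(8) = mex{1,1,0} = 2
G(9) = mex{2,1,1} = 0
G(10) = mex{2,2,1} = 0
G(11) = mex{2,2,1} = 0
G(12) = mex{0,2,2} = 1
G(13) = mex{0,0,2} = 1
G(14) = mex{0,0,2} = 1
G(15) = mex{1,0,0} = 2
G(16) = mex{1,1,0} = 2
G(17) = mex{1,1,0} = 2
G(18) = mex{2,1,1} = 0
G(19) = mex{2,2,1} = 0
G(20) = mex{2,2,1} = 0
G(21) = mex{0,2,2} = 1
P-positions are exactly the n with G(n) = 0.

0, 1, 2, 9, 10, 11, 18, 19, 20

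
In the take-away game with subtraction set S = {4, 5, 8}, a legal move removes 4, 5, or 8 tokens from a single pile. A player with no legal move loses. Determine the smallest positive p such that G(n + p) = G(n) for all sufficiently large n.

12

n :  0  1  2  3  4  5  6  7  8  9 10 11 12 13 14 15 16 17 18 19 20 21 22 23 24 25
G :  0  0  0  0  1  1  1  1  2  2  2  2  0  0  0  0  1  1  1  1  2  2  2  2  0  0
G(n+12) = G(n) holds for n = 0,…,7 (a full window of length max(S) = 8), so the sequence is purely periodic with period 12.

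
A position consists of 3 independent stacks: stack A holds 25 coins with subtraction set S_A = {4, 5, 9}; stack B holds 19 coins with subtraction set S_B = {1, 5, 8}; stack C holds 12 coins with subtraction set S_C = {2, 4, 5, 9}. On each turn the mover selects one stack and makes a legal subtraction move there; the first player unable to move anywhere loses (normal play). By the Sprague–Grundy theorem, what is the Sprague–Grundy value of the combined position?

Stack A, S = {4, 5, 9}:
n :  0  1  2  3  4  5  6  7  8  9 10 11 12 13 14 15 16 17 18 19 20 21 22 23 24 25
G :  0  0  0  0  1  1  1  1  2  2  2  2  3  0  0  0  0  1  1  1  1  2  2  2  2  3
G_A(25) = 3.
Stack B, S = {1, 5, 8}:
n :  0  1  2  3  4  5  6  7  8  9 10 11 12 13 14 15 16 17 18 19
G :  0  1  0  1  0  1  0  1  2  3  2  3  2  0  1  0  1  0  1  0
G_B(19) = 0.
Stack C, S = {2, 4, 5, 9}:
G(0) = 0
G(1) = mex{} = 0
G(2) = mex{0} = 1
G(3) = mex{0} = 1
G(4) = mex{1,0} = 2
G(5) = mex{1,0,0} = 2
G(6) = mex{2,1,0} = 3
G(7) = mex{2,1,1} = 0
G(8) = mex{3,2,1} = 0
G(9) = mex{0,2,2,0} = 1
G(10) = mex{0,3,2,0} = 1
G(11) = mex{1,0,3,1} = 2
G(12) = mex{1,0,0,1} = 2
G_C(12) = 2.
Combined Grundy value = 3 ⊕ 0 ⊕ 2 = 1.

1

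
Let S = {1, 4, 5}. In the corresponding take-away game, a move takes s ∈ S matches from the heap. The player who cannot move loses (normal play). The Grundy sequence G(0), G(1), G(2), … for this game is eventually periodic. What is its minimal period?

G(0) = 0
G(1) = mex{0} = 1
G(2) = mex{1} = 0
G(3) = mex{0} = 1
G(4) = mex{1,0} = 2
G(5) = mex{2,1,0} = 3
G(6) = mex{3,0,1} = 2
G(7) = mex{2,1,0} = 3
G(8) = mex{3,2,1} = 0
G(9) = mex{0,3,2} = 1
G(10) = mex{1,2,3} = 0
G(11) = mex{0,3,2} = 1
G(12) = mex{1,0,3} = 2
G(13) = mex{2,1,0} = 3
G(14) = mex{3,0,1} = 2
G(15) = mex{2,1,0} = 3
G(16) = mex{3,2,1} = 0
G(17) = mex{0,3,2} = 1
G(n+8) = G(n) holds for n = 0,…,4 (a full window of length max(S) = 5), so the sequence is purely periodic with period 8.

8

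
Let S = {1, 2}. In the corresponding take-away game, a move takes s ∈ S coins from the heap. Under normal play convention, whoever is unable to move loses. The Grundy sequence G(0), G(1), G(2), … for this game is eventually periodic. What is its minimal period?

n :  0  1  2  3  4  5  6  7  8  9 10 11 12 13 14
G :  0  1  2  0  1  2  0  1  2  0  1  2  0  1  2
G(n+3) = G(n) holds for n = 0,…,1 (a full window of length max(S) = 2), so the sequence is purely periodic with period 3.

3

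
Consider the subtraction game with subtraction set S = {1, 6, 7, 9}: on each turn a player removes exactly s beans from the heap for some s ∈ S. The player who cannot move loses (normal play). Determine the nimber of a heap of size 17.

1

G(0) = 0
G(1) = mex{0} = 1
G(2) = mex{1} = 0
G(3) = mex{0} = 1
G(4) = mex{1} = 0
G(5) = mex{0} = 1
G(6) = mex{1,0} = 2
G(7) = mex{2,1,0} = 3
G(8) = mex{3,0,1} = 2
G(9) = mex{2,1,0,0} = 3
G(10) = mex{3,0,1,1} = 2
G(11) = mex{2,1,0,0} = 3
G(12) = mex{3,2,1,1} = 0
G(13) = mex{0,3,2,0} = 1
G(14) = mex{1,2,3,1} = 0
G(15) = mex{0,3,2,2} = 1
G(16) = mex{1,2,3,3} = 0
G(17) = mex{0,3,2,2} = 1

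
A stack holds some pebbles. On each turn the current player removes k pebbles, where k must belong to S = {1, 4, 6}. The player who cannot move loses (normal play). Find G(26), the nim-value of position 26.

G(0) = 0
G(1) = mex{0} = 1
G(2) = mex{1} = 0
G(3) = mex{0} = 1
G(4) = mex{1,0} = 2
G(5) = mex{2,1} = 0
G(6) = mex{0,0,0} = 1
G(7) = mex{1,1,1} = 0
G(8) = mex{0,2,0} = 1
G(9) = mex{1,0,1} = 2
G(10) = mex{2,1,2} = 0
G(11) = mex{0,0,0} = 1
G(12) = mex{1,1,1} = 0
G(13) = mex{0,2,0} = 1
G(14) = mex{1,0,1} = 2
G(15) = mex{2,1,2} = 0
G(16) = mex{0,0,0} = 1
G(17) = mex{1,1,1} = 0
G(18) = mex{0,2,0} = 1
G(19) = mex{1,0,1} = 2
G(20) = mex{2,1,2} = 0
G(21) = mex{0,0,0} = 1
G(22) = mex{1,1,1} = 0
G(23) = mex{0,2,0} = 1
G(24) = mex{1,0,1} = 2
G(25) = mex{2,1,2} = 0
G(26) = mex{0,0,0} = 1

1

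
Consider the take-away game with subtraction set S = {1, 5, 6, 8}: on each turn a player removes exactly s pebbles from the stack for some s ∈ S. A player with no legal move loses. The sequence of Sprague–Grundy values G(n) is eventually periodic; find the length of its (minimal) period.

G(0) = 0
G(1) = mex{0} = 1
G(2) = mex{1} = 0
G(3) = mex{0} = 1
G(4) = mex{1} = 0
G(5) = mex{0,0} = 1
G(6) = mex{1,1,0} = 2
G(7) = mex{2,0,1} = 3
G(8) = mex{3,1,0,0} = 2
G(9) = mex{2,0,1,1} = 3
G(10) = mex{3,1,0,0} = 2
G(11) = mex{2,2,1,1} = 0
G(12) = mex{0,3,2,0} = 1
G(13) = mex{1,2,3,1} = 0
G(14) = mex{0,3,2,2} = 1
G(15) = mex{1,2,3,3} = 0
G(16) = mex{0,0,2,2} = 1
G(17) = mex{1,1,0,3} = 2
G(18) = mex{2,0,1,2} = 3
G(19) = mex{3,1,0,0} = 2
G(20) = mex{2,0,1,1} = 3
G(21) = mex{3,1,0,0} = 2
G(22) = mex{2,2,1,1} = 0
G(23) = mex{0,3,2,0} = 1
G(n+11) = G(n) holds for n = 0,…,7 (a full window of length max(S) = 8), so the sequence is purely periodic with period 11.

11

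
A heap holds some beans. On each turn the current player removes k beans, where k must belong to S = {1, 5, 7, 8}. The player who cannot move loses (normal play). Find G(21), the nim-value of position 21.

0

G(0) = 0
G(1) = mex{0} = 1
G(2) = mex{1} = 0
G(3) = mex{0} = 1
G(4) = mex{1} = 0
G(5) = mex{0,0} = 1
G(6) = mex{1,1} = 0
G(7) = mex{0,0,0} = 1
G(8) = mex{1,1,1,0} = 2
G(9) = mex{2,0,0,1} = 3
G(10) = mex{3,1,1,0} = 2
G(11) = mex{2,0,0,1} = 3
G(12) = mex{3,1,1,0} = 2
G(13) = mex{2,2,0,1} = 3
G(14) = mex{3,3,1,0} = 2
G(15) = mex{2,2,2,1} = 0
G(16) = mex{0,3,3,2} = 1
G(17) = mex{1,2,2,3} = 0
G(18) = mex{0,3,3,2} = 1
G(19) = mex{1,2,2,3} = 0
G(20) = mex{0,0,3,2} = 1
G(21) = mex{1,1,2,3} = 0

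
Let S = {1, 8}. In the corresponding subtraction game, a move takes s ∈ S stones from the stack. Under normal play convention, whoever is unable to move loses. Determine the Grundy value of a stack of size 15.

n :  0  1  2  3  4  5  6  7  8  9 10 11 12 13 14 15
G :  0  1  0  1  0  1  0  1  2  0  1  0  1  0  1  0

0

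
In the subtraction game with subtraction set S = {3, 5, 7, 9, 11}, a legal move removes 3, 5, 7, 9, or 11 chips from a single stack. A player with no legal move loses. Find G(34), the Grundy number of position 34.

2

G(0) = 0
G(1) = mex{} = 0
G(2) = mex{} = 0
G(3) = mex{0} = 1
G(4) = mex{0} = 1
G(5) = mex{0,0} = 1
G(6) = mex{1,0} = 2
G(7) = mex{1,0,0} = 2
G(8) = mex{1,1,0} = 2
G(9) = mex{2,1,0,0} = 3
G(10) = mex{2,1,1,0} = 3
G(11) = mex{2,2,1,0,0} = 3
G(12) = mex{3,2,1,1,0} = 4
G(13) = mex{3,2,2,1,0} = 4
G(14) = mex{3,3,2,1,1} = 0
G(15) = mex{4,3,2,2,1} = 0
G(16) = mex{4,3,3,2,1} = 0
G(17) = mex{0,4,3,2,2} = 1
G(18) = mex{0,4,3,3,2} = 1
G(19) = mex{0,0,4,3,2} = 1
G(20) = mex{1,0,4,3,3} = 2
G(21) = mex{1,0,0,4,3} = 2
G(22) = mex{1,1,0,4,3} = 2
G(23) = mex{2,1,0,0,4} = 3
G(24) = mex{2,1,1,0,4} = 3
G(25) = mex{2,2,1,0,0} = 3
G(26) = mex{3,2,1,1,0} = 4
G(27) = mex{3,2,2,1,0} = 4
G(28) = mex{3,3,2,1,1} = 0
G(29) = mex{4,3,2,2,1} = 0
G(30) = mex{4,3,3,2,1} = 0
G(31) = mex{0,4,3,2,2} = 1
G(32) = mex{0,4,3,3,2} = 1
G(33) = mex{0,0,4,3,2} = 1
G(34) = mex{1,0,4,3,3} = 2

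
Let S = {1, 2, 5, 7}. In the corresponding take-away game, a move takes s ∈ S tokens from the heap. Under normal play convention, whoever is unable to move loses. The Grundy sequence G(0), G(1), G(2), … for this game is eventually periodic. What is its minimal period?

n :  0  1  2  3  4  5  6  7  8  9 10 11 12 13 14
G :  0  1  2  0  1  2  0  1  2  0  1  2  0  1  2
G(n+3) = G(n) holds for n = 0,…,6 (a full window of length max(S) = 7), so the sequence is purely periodic with period 3.

3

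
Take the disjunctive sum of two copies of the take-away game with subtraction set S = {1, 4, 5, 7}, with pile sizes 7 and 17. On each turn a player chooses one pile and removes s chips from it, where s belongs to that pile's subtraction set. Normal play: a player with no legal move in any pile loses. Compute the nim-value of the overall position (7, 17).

2

All piles use S = {1, 4, 5, 7}:
G(0) = 0
G(1) = mex{0} = 1
G(2) = mex{1} = 0
G(3) = mex{0} = 1
G(4) = mex{1,0} = 2
G(5) = mex{2,1,0} = 3
G(6) = mex{3,0,1} = 2
G(7) = mex{2,1,0,0} = 3
G(8) = mex{3,2,1,1} = 0
G(9) = mex{0,3,2,0} = 1
G(10) = mex{1,2,3,1} = 0
G(11) = mex{0,3,2,2} = 1
G(12) = mex{1,0,3,3} = 2
G(13) = mex{2,1,0,2} = 3
G(14) = mex{3,0,1,3} = 2
G(15) = mex{2,1,0,0} = 3
G(16) = mex{3,2,1,1} = 0
G(17) = mex{0,3,2,0} = 1
Pile A: G(7) = 3.
Pile B: G(17) = 1.
Combined Grundy value = 3 ⊕ 1 = 2.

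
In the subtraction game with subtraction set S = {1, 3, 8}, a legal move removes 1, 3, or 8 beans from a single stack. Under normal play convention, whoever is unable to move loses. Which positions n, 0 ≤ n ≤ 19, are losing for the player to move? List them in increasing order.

G(0) = 0
G(1) = mex{0} = 1
G(2) = mex{1} = 0
G(3) = mex{0,0} = 1
G(4) = mex{1,1} = 0
G(5) = mex{0,0} = 1
G(6) = mex{1,1} = 0
G(7) = mex{0,0} = 1
G(8) = mex{1,1,0} = 2
G(9) = mex{2,0,1} = 3
G(10) = mex{3,1,0} = 2
G(11) = mex{2,2,1} = 0
G(12) = mex{0,3,0} = 1
G(13) = mex{1,2,1} = 0
G(14) = mex{0,0,0} = 1
G(15) = mex{1,1,1} = 0
G(16) = mex{0,0,2} = 1
G(17) = mex{1,1,3} = 0
G(18) = mex{0,0,2} = 1
G(19) = mex{1,1,0} = 2
P-positions are exactly the n with G(n) = 0.

0, 2, 4, 6, 11, 13, 15, 17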